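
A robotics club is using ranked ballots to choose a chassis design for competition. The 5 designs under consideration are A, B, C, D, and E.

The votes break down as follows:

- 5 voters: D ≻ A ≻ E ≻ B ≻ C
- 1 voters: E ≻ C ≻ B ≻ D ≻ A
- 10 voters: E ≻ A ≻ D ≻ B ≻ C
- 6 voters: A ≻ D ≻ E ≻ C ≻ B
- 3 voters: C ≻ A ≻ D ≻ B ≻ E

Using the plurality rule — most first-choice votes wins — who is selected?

First-place vote totals:
  A: 6
  B: 0
  C: 3
  D: 5
  E: 11
E has the most first-place votes.

E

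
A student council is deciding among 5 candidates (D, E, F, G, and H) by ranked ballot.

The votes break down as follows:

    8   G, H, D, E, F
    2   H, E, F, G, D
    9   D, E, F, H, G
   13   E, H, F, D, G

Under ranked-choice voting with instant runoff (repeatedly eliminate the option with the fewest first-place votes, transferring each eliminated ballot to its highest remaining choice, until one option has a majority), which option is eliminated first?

F

Round 1: E 13, D 9, G 8, H 2, F 0. F has the fewest and is eliminated.
Round 2: E 13, D 9, G 8, H 2. H has the fewest and is eliminated.
Round 3: E 15, D 9, G 8. G has the fewest and is eliminated.
Round 4: D 17, E 15. D has a majority.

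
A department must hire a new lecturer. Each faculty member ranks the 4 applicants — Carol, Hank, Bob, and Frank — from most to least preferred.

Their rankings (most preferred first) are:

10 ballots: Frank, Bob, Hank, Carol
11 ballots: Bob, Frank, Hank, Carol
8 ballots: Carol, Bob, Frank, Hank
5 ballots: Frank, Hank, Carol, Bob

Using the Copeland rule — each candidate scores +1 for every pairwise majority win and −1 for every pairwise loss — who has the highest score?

Bob

Pairwise results:
  Carol vs Hank: Hank wins 26–8.
  Carol vs Bob: Bob wins 21–13.
  Carol vs Frank: Frank wins 26–8.
  Hank vs Bob: Bob wins 29–5.
  Hank vs Frank: Frank wins 34–0.
  Bob vs Frank: Bob wins 19–15.
Copeland scores (wins − losses):
  Carol: 0 − 3 = -3
  Hank: 1 − 2 = -1
  Bob: 3 − 0 = 3
  Frank: 2 − 1 = 1
Bob has the best Copeland score.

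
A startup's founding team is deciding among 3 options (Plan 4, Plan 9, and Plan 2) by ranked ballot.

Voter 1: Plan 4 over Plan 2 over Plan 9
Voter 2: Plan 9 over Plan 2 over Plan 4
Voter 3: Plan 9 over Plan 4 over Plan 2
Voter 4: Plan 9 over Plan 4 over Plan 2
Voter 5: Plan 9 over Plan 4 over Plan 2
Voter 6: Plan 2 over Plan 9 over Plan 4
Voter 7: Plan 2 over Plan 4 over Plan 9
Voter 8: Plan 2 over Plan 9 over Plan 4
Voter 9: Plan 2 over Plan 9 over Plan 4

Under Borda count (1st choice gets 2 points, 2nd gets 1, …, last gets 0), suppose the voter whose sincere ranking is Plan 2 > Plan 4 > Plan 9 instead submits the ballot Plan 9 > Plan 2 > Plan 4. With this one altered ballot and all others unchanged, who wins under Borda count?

Borda totals with the altered ballot: Plan 4 5, Plan 9 13, Plan 2 9.
The winner is unchanged: still Plan 9.

Plan 9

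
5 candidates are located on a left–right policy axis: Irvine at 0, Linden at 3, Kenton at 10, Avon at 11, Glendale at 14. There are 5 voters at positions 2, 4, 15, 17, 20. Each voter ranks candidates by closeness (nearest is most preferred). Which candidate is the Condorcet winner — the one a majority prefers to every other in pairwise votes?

Glendale

With single-peaked preferences on a line, the Condorcet winner is the candidate closest to the median voter.
The median voter (position 15) is closest to Glendale at 14.
Check: Glendale vs Avon — voters closer to Glendale: 3 of 5.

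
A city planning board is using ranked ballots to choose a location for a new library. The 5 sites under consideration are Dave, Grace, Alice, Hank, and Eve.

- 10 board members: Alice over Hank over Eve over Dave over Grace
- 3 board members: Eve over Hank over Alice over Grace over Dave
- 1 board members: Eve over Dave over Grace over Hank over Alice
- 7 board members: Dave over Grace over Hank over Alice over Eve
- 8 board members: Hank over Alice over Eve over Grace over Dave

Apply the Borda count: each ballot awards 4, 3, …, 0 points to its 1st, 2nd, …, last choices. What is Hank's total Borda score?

86

Borda scores:
  Dave: 10·1 + 3·0 + 3 + 7·4 + 8·0 = 41
  Grace: 10·0 + 3·1 + 2 + 7·3 + 8·1 = 34
  Alice: 10·4 + 3·2 + 0 + 7·1 + 8·3 = 77
  Hank: 10·3 + 3·3 + 1 + 7·2 + 8·4 = 86
  Eve: 10·2 + 3·4 + 4 + 7·0 + 8·2 = 52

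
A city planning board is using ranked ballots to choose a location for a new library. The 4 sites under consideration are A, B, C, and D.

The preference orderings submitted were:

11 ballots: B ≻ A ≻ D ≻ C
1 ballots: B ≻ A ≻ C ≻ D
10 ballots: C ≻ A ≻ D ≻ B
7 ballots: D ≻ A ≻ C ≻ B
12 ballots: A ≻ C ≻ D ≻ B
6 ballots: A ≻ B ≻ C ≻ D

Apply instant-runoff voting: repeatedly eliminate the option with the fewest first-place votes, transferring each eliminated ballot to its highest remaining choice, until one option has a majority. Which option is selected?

Round 1: A 18, B 12, C 10, D 7. D has the fewest and is eliminated.
Round 2: A 25, B 12, C 10. A has a majority.

A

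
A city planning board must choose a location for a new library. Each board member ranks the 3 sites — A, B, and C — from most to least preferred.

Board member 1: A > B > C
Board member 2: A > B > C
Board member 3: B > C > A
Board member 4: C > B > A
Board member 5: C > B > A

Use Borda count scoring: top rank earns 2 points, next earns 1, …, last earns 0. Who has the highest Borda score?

B

Borda scores:
  A: 2 + 2 + 0 + 0 + 0 = 4
  B: 1 + 1 + 2 + 1 + 1 = 6
  C: 0 + 0 + 1 + 2 + 2 = 5
B has the highest total.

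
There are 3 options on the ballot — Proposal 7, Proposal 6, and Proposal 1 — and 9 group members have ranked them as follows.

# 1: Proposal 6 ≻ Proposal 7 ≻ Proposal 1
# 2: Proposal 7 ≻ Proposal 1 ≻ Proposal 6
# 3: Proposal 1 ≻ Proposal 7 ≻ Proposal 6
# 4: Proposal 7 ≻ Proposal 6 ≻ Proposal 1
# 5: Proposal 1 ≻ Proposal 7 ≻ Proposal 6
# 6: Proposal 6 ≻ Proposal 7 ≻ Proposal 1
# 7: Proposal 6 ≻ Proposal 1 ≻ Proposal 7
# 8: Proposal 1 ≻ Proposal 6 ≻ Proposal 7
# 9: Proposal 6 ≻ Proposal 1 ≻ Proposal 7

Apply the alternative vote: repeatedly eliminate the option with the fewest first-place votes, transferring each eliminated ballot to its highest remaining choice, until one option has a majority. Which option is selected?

Round 1: Proposal 6 4, Proposal 1 3, Proposal 7 2. Proposal 7 has the fewest and is eliminated.
Round 2: Proposal 6 5, Proposal 1 4. Proposal 6 has a majority.

Proposal 6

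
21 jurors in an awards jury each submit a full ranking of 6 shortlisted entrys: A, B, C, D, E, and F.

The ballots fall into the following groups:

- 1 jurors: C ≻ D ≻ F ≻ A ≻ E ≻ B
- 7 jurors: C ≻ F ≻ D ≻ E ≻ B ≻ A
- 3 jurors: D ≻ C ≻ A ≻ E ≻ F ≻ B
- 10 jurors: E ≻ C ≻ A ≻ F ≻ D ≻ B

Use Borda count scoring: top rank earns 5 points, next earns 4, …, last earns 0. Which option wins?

C

Borda scores:
  A: 2 + 7·0 + 3·3 + 10·3 = 41
  B: 0 + 7·1 + 3·0 + 10·0 = 7
  C: 5 + 7·5 + 3·4 + 10·4 = 92
  D: 4 + 7·3 + 3·5 + 10·1 = 50
  E: 1 + 7·2 + 3·2 + 10·5 = 71
  F: 3 + 7·4 + 3·1 + 10·2 = 54
C has the highest total.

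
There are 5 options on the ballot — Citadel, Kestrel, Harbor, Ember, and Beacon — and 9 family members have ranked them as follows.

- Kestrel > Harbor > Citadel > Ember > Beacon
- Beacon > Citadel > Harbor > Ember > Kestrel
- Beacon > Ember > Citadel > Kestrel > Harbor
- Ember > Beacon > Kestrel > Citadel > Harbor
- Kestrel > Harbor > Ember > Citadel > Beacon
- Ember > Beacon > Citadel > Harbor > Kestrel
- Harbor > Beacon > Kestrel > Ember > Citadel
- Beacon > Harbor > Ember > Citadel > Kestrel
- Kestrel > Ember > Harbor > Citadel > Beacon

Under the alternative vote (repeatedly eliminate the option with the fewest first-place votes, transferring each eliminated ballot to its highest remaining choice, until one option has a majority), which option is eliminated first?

Citadel

Round 1: Kestrel 3, Beacon 3, Ember 2, Harbor 1, Citadel 0. Citadel has the fewest and is eliminated.
Round 2: Kestrel 3, Beacon 3, Ember 2, Harbor 1. Harbor has the fewest and is eliminated.
Round 3: Beacon 4, Kestrel 3, Ember 2. Ember has the fewest and is eliminated.
Round 4: Beacon 6, Kestrel 3. Beacon has a majority.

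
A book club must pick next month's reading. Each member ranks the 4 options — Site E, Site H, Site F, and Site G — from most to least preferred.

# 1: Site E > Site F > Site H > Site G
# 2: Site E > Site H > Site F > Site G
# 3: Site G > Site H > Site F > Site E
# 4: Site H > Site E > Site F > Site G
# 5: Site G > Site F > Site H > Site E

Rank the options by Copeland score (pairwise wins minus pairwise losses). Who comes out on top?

Pairwise results:
  Site E vs Site H: Site H wins 3–2.
  Site E vs Site F: Site E wins 3–2.
  Site E vs Site G: Site E wins 3–2.
  Site H vs Site F: Site H wins 3–2.
  Site H vs Site G: Site H wins 3–2.
  Site F vs Site G: Site F wins 3–2.
Copeland scores (wins − losses):
  Site E: 2 − 1 = 1
  Site H: 3 − 0 = 3
  Site F: 1 − 2 = -1
  Site G: 0 − 3 = -3
Site H has the best Copeland score.

Site H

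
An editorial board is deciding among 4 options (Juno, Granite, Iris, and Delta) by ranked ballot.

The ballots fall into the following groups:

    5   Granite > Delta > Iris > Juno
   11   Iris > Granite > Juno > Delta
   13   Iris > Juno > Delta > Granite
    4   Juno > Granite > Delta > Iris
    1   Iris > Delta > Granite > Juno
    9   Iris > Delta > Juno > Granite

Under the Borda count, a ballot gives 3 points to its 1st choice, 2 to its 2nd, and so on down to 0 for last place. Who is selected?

Iris

Borda scores:
  Juno: 5·0 + 11·1 + 13·2 + 4·3 + 0 + 9·1 = 58
  Granite: 5·3 + 11·2 + 13·0 + 4·2 + 1 + 9·0 = 46
  Iris: 5·1 + 11·3 + 13·3 + 4·0 + 3 + 9·3 = 107
  Delta: 5·2 + 11·0 + 13·1 + 4·1 + 2 + 9·2 = 47
Iris has the highest total.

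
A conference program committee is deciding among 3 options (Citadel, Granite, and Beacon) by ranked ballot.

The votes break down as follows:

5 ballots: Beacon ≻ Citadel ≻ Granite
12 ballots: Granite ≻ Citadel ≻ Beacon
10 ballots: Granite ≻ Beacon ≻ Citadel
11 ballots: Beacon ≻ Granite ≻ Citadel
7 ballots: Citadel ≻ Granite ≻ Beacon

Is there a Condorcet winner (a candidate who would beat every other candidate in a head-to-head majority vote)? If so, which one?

Granite

Head-to-head results (45 voters total):
Citadel vs Granite: Granite wins 33–12.
Citadel vs Beacon: Beacon wins 26–19.
Granite vs Beacon: Granite wins 29–16.
Granite beats each rival — Citadel (33–12), Beacon (29–16) — so Granite is the Condorcet winner.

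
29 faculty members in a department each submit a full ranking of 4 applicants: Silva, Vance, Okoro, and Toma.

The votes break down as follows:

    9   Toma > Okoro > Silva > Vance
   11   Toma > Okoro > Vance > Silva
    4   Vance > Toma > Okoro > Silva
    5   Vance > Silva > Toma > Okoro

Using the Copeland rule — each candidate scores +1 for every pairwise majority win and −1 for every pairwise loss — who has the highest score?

Pairwise results:
  Silva vs Vance: Vance wins 20–9.
  Silva vs Okoro: Okoro wins 24–5.
  Silva vs Toma: Toma wins 24–5.
  Vance vs Okoro: Okoro wins 20–9.
  Vance vs Toma: Toma wins 20–9.
  Okoro vs Toma: Toma wins 29–0.
Copeland scores (wins − losses):
  Silva: 0 − 3 = -3
  Vance: 1 − 2 = -1
  Okoro: 2 − 1 = 1
  Toma: 3 − 0 = 3
Toma has the best Copeland score.

Toma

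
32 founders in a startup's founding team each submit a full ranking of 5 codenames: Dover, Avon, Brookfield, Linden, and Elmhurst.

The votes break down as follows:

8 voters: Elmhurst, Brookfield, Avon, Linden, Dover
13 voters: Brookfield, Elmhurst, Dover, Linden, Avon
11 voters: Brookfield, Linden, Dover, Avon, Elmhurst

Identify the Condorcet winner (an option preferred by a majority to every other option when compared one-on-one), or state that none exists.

Brookfield

Head-to-head results (32 voters total):
Dover vs Avon: Dover wins 24–8.
Dover vs Brookfield: Brookfield wins 32–0.
Dover vs Linden: Linden wins 19–13.
Dover vs Elmhurst: Elmhurst wins 21–11.
Avon vs Brookfield: Brookfield wins 32–0.
Avon vs Linden: Linden wins 24–8.
Avon vs Elmhurst: Elmhurst wins 21–11.
Brookfield vs Linden: Brookfield wins 32–0.
Brookfield vs Elmhurst: Brookfield wins 24–8.
Linden vs Elmhurst: Elmhurst wins 21–11.
Brookfield beats each rival — Dover (32–0), Avon (32–0), Linden (32–0), Elmhurst (24–8) — so Brookfield is the Condorcet winner.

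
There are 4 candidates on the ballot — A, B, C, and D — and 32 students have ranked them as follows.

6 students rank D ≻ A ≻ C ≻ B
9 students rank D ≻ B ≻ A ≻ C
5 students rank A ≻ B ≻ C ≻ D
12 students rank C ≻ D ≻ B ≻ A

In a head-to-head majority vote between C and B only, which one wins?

Ballots ranking C above B: 6+12 = 18.
Ballots ranking B above C: 9+5 = 14.
C wins the head-to-head, 18–14.

C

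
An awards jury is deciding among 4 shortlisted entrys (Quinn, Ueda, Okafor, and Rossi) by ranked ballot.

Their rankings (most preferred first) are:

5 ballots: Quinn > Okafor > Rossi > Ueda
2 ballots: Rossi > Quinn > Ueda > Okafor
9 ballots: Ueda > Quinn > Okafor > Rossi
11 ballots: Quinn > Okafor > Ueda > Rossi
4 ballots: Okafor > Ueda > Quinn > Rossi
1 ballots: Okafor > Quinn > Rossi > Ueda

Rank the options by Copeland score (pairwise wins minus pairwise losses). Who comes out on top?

Pairwise results:
  Quinn vs Ueda: Quinn wins 19–13.
  Quinn vs Okafor: Quinn wins 27–5.
  Quinn vs Rossi: Quinn wins 30–2.
  Ueda vs Okafor: Okafor wins 21–11.
  Ueda vs Rossi: Ueda wins 24–8.
  Okafor vs Rossi: Okafor wins 30–2.
Copeland scores (wins − losses):
  Quinn: 3 − 0 = 3
  Ueda: 1 − 2 = -1
  Okafor: 2 − 1 = 1
  Rossi: 0 − 3 = -3
Quinn has the best Copeland score.

Quinn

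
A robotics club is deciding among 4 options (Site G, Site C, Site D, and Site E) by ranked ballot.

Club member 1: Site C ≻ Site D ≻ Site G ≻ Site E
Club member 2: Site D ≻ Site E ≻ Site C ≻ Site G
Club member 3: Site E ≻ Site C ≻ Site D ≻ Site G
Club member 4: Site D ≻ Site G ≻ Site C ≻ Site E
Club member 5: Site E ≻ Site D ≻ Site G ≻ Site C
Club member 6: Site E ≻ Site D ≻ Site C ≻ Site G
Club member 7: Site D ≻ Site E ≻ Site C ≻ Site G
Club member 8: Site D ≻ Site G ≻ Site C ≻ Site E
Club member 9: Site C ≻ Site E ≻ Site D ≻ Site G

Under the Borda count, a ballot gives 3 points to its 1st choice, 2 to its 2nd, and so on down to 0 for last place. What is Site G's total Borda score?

Borda scores:
  Site G: 1 + 0 + 0 + 2 + 1 + 0 + 0 + 2 + 0 = 6
  Site C: 3 + 1 + 2 + 1 + 0 + 1 + 1 + 1 + 3 = 13
  Site D: 2 + 3 + 1 + 3 + 2 + 2 + 3 + 3 + 1 = 20
  Site E: 0 + 2 + 3 + 0 + 3 + 3 + 2 + 0 + 2 = 15

6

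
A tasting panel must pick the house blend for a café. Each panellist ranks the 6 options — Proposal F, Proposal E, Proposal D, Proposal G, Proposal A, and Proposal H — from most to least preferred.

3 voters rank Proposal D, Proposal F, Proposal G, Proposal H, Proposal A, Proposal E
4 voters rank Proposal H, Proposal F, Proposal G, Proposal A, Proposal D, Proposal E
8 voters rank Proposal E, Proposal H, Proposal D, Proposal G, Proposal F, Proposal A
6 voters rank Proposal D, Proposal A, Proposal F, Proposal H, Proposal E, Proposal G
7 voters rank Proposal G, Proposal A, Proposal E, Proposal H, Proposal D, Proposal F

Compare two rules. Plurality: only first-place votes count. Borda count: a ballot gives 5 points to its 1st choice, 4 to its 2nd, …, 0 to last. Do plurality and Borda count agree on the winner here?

Plurality first-place counts: Proposal F 0, Proposal E 8, Proposal D 9, Proposal G 7, Proposal A 0, Proposal H 4 → Proposal D.
Borda totals: Proposal F 54, Proposal E 67, Proposal D 80, Proposal G 72, Proposal A 63, Proposal H 84 → Proposal H.
The two rules disagree: plurality picks Proposal D, Borda picks Proposal H.

No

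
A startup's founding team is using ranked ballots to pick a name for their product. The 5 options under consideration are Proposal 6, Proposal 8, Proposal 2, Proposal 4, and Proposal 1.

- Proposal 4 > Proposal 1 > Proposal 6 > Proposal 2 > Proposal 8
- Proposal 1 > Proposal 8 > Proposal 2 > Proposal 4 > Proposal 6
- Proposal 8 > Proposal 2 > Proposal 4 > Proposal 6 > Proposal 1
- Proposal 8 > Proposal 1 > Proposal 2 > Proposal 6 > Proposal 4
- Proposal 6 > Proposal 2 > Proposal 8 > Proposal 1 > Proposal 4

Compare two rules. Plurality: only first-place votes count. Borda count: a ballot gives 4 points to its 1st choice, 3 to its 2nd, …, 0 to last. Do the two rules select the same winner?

Plurality first-place counts: Proposal 6 1, Proposal 8 2, Proposal 2 0, Proposal 4 1, Proposal 1 1 → Proposal 8.
Borda totals: Proposal 6 8, Proposal 8 13, Proposal 2 11, Proposal 4 7, Proposal 1 11 → Proposal 8.
The two rules agree on Proposal 8.

Yes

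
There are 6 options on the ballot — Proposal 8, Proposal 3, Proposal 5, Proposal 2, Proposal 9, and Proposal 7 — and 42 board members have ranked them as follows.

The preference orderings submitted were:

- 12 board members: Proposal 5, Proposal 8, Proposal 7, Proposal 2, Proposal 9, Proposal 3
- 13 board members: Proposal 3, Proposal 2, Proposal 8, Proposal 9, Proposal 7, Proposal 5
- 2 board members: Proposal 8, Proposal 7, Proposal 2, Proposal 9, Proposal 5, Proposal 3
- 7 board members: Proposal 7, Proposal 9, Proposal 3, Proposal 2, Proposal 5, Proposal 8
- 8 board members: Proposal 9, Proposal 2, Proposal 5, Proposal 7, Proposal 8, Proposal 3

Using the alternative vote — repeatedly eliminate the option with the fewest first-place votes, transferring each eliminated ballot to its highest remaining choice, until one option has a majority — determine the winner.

Round 1: Proposal 3 13, Proposal 5 12, Proposal 9 8, Proposal 7 7, Proposal 8 2, Proposal 2 0. Proposal 2 has the fewest and is eliminated.
Round 2: Proposal 3 13, Proposal 5 12, Proposal 9 8, Proposal 7 7, Proposal 8 2. Proposal 8 has the fewest and is eliminated.
Round 3: Proposal 3 13, Proposal 5 12, Proposal 7 9, Proposal 9 8. Proposal 9 has the fewest and is eliminated.
Round 4: Proposal 5 20, Proposal 3 13, Proposal 7 9. Proposal 7 has the fewest and is eliminated.
Round 5: Proposal 5 22, Proposal 3 20. Proposal 5 has a majority.

Proposal 5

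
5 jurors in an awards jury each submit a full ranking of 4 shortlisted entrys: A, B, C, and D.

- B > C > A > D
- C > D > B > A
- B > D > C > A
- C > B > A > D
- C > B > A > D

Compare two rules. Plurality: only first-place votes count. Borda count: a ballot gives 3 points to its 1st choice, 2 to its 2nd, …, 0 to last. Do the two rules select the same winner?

Yes

Plurality first-place counts: A 0, B 2, C 3, D 0 → C.
Borda totals: A 3, B 11, C 12, D 4 → C.
The two rules agree on C.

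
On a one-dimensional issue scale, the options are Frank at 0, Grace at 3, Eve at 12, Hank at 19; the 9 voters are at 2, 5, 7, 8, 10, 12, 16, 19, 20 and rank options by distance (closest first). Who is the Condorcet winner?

Eve

With single-peaked preferences on a line, the Condorcet winner is the candidate closest to the median voter.
The median voter (position 10) is closest to Eve at 12.
Check: Eve vs Hank — voters closer to Eve: 6 of 9.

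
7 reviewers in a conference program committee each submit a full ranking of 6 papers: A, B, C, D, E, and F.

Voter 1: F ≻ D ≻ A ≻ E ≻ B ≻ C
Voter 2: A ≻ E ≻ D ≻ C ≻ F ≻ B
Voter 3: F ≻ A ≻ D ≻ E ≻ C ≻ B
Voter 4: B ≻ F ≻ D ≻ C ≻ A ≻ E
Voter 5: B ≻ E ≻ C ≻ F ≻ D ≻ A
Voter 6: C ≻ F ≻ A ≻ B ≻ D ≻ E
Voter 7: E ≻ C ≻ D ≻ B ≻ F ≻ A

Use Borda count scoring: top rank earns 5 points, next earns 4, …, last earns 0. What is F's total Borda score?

Borda scores:
  A: 3 + 5 + 4 + 1 + 0 + 3 + 0 = 16
  B: 1 + 0 + 0 + 5 + 5 + 2 + 2 = 15
  C: 0 + 2 + 1 + 2 + 3 + 5 + 4 = 17
  D: 4 + 3 + 3 + 3 + 1 + 1 + 3 = 18
  E: 2 + 4 + 2 + 0 + 4 + 0 + 5 = 17
  F: 5 + 1 + 5 + 4 + 2 + 4 + 1 = 22

22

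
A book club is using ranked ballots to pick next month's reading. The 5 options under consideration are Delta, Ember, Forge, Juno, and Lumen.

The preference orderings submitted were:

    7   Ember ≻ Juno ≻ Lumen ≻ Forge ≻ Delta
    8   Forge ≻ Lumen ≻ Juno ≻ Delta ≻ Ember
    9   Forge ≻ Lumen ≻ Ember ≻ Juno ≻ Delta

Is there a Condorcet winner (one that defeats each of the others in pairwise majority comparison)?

Head-to-head results (24 voters total):
Delta vs Ember: Ember wins 16–8.
Delta vs Forge: Forge wins 24–0.
Delta vs Juno: Juno wins 24–0.
Delta vs Lumen: Lumen wins 24–0.
Ember vs Forge: Forge wins 17–7.
Ember vs Juno: Ember wins 16–8.
Ember vs Lumen: Lumen wins 17–7.
Forge vs Juno: Forge wins 17–7.
Forge vs Lumen: Forge wins 17–7.
Juno vs Lumen: Lumen wins 17–7.
Forge beats each rival — Delta (24–0), Ember (17–7), Juno (17–7), Lumen (17–7) — so Forge is the Condorcet winner.

Yes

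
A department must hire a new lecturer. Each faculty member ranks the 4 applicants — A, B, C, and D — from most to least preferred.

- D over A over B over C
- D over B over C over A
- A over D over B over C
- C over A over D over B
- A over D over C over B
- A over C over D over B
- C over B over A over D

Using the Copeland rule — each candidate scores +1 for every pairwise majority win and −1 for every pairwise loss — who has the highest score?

Pairwise results:
  A vs B: A wins 5–2.
  A vs C: A wins 4–3.
  A vs D: A wins 5–2.
  B vs C: C wins 4–3.
  B vs D: D wins 6–1.
  C vs D: D wins 4–3.
Copeland scores (wins − losses):
  A: 3 − 0 = 3
  B: 0 − 3 = -3
  C: 1 − 2 = -1
  D: 2 − 1 = 1
A has the best Copeland score.

A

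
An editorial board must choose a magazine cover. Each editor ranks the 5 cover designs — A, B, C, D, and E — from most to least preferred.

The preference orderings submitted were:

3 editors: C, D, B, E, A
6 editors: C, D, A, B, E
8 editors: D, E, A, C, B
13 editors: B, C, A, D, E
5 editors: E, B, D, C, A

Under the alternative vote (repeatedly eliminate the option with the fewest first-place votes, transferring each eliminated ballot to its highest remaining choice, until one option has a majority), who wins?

B

Round 1: B 13, C 9, D 8, E 5, A 0. A has the fewest and is eliminated.
Round 2: B 13, C 9, D 8, E 5. E has the fewest and is eliminated.
Round 3: B 18, C 9, D 8. B has a majority.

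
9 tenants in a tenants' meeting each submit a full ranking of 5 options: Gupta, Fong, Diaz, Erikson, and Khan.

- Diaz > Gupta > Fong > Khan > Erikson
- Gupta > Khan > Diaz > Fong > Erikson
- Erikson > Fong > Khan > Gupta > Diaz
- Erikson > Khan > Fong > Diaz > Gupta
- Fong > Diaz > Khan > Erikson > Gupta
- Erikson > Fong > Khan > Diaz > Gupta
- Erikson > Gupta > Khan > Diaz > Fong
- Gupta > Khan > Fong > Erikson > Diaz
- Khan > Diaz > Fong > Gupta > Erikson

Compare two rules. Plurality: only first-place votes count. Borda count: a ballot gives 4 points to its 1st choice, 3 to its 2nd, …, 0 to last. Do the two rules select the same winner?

No

Plurality first-place counts: Gupta 2, Fong 1, Diaz 1, Erikson 4, Khan 1 → Erikson.
Borda totals: Gupta 16, Fong 19, Diaz 15, Erikson 18, Khan 22 → Khan.
The two rules disagree: plurality picks Erikson, Borda picks Khan.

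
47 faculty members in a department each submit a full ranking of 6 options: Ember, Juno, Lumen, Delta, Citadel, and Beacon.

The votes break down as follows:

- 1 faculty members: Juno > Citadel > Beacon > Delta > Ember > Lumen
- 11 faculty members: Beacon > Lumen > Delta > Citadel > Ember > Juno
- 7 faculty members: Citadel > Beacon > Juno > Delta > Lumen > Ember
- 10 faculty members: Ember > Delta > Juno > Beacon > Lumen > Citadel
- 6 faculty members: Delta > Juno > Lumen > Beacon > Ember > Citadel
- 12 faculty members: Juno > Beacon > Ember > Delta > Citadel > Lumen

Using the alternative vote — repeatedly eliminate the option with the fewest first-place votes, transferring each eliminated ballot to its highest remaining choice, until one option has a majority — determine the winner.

Round 1: Juno 13, Beacon 11, Ember 10, Citadel 7, Delta 6, Lumen 0. Lumen has the fewest and is eliminated.
Round 2: Juno 13, Beacon 11, Ember 10, Citadel 7, Delta 6. Delta has the fewest and is eliminated.
Round 3: Juno 19, Beacon 11, Ember 10, Citadel 7. Citadel has the fewest and is eliminated.
Round 4: Juno 19, Beacon 18, Ember 10. Ember has the fewest and is eliminated.
Round 5: Juno 29, Beacon 18. Juno has a majority.

Juno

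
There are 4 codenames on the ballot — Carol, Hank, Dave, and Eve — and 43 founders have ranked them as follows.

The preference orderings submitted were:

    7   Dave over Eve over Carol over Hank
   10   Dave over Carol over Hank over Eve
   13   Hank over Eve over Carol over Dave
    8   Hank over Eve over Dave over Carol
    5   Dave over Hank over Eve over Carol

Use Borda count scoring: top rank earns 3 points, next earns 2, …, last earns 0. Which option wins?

Hank

Borda scores:
  Carol: 7·1 + 10·2 + 13·1 + 8·0 + 5·0 = 40
  Hank: 7·0 + 10·1 + 13·3 + 8·3 + 5·2 = 83
  Dave: 7·3 + 10·3 + 13·0 + 8·1 + 5·3 = 74
  Eve: 7·2 + 10·0 + 13·2 + 8·2 + 5·1 = 61
Hank has the highest total.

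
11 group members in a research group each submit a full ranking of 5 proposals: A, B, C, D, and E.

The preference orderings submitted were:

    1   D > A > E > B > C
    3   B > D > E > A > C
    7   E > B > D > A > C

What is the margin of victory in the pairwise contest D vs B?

9

Ballots ranking D above B: 1.
Ballots ranking B above D: 3+7 = 10.
B wins 10–1, a margin of 9.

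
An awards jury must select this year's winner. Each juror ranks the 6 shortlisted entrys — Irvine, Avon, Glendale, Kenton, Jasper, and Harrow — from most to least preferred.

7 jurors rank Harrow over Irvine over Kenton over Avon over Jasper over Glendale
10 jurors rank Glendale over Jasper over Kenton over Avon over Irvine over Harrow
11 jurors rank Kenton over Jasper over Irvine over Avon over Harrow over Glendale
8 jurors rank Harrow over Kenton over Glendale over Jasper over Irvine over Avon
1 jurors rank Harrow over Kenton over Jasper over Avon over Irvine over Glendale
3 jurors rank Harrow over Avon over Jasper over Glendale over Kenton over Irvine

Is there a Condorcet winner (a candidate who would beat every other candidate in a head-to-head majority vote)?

Head-to-head results (40 voters total):
Irvine vs Avon: Irvine wins 26–14.
Irvine vs Glendale: Glendale wins 21–19.
Irvine vs Kenton: Kenton wins 33–7.
Irvine vs Jasper: Jasper wins 33–7.
Irvine vs Harrow: Irvine wins 21–19.
Avon vs Glendale: Avon wins 22–18.
Avon vs Kenton: Kenton wins 37–3.
Avon vs Jasper: Jasper wins 30–10.
Avon vs Harrow: Avon wins 21–19.
Glendale vs Kenton: Kenton wins 27–13.
Glendale vs Jasper: Jasper wins 22–18.
Glendale vs Harrow: Harrow wins 30–10.
Kenton vs Jasper: Kenton wins 27–13.
Kenton vs Harrow: Kenton wins 21–19.
Jasper vs Harrow: Jasper wins 21–19.
Kenton beats each rival — Irvine (33–7), Avon (37–3), Glendale (27–13), Jasper (27–13), Harrow (21–19) — so Kenton is the Condorcet winner.

Yes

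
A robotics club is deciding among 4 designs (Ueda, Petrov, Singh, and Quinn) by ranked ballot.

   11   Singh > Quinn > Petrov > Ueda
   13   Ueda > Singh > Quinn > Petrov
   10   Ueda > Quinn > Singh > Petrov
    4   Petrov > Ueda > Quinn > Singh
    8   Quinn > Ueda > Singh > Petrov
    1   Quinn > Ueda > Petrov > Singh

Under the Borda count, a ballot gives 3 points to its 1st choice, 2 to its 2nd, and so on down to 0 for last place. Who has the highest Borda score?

Ueda

Borda scores:
  Ueda: 11·0 + 13·3 + 10·3 + 4·2 + 8·2 + 2 = 95
  Petrov: 11·1 + 13·0 + 10·0 + 4·3 + 8·0 + 1 = 24
  Singh: 11·3 + 13·2 + 10·1 + 4·0 + 8·1 + 0 = 77
  Quinn: 11·2 + 13·1 + 10·2 + 4·1 + 8·3 + 3 = 86
Ueda has the highest total.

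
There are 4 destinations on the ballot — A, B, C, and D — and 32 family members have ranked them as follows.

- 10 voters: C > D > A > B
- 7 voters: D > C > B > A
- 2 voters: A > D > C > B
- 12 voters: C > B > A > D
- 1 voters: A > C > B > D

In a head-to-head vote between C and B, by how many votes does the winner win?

Ballots ranking C above B: 10+7+2+12+1 = 32.
Ballots ranking B above C: 0.
C wins 32–0, a margin of 32.

32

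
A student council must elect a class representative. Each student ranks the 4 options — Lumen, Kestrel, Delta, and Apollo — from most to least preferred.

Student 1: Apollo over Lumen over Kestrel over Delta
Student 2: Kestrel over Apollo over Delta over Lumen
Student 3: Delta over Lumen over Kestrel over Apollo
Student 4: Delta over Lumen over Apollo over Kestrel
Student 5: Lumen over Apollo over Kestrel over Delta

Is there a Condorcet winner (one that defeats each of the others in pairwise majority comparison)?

No

Head-to-head results (5 voters total):
Lumen vs Kestrel: Lumen wins 4–1.
Lumen vs Delta: Delta wins 3–2.
Lumen vs Apollo: Lumen wins 3–2.
Kestrel vs Delta: Kestrel wins 3–2.
Kestrel vs Apollo: Apollo wins 3–2.
Delta vs Apollo: Apollo wins 3–2.
No candidate beats all others: Lumen beats Kestrel beats Delta beats Lumen, a majority cycle.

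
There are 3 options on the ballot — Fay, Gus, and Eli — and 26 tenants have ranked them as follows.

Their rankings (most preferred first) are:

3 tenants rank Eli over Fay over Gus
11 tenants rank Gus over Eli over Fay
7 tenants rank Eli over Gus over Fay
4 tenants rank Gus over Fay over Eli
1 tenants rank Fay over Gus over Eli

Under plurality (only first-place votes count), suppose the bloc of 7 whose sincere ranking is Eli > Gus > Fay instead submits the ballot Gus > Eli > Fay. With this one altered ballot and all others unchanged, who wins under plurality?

First-place totals with the altered ballot: Fay 1, Gus 22, Eli 3.
The winner is unchanged: still Gus.

Gus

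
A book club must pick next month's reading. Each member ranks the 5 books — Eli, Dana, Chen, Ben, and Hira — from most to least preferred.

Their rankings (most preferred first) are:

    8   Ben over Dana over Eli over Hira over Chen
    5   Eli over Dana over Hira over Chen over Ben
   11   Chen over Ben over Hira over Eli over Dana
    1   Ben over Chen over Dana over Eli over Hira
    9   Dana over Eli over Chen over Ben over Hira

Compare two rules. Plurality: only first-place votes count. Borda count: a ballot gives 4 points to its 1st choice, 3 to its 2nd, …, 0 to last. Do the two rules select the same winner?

No

Plurality first-place counts: Eli 5, Dana 9, Chen 11, Ben 9, Hira 0 → Chen.
Borda totals: Eli 75, Dana 77, Chen 70, Ben 78, Hira 40 → Ben.
The two rules disagree: plurality picks Chen, Borda picks Ben.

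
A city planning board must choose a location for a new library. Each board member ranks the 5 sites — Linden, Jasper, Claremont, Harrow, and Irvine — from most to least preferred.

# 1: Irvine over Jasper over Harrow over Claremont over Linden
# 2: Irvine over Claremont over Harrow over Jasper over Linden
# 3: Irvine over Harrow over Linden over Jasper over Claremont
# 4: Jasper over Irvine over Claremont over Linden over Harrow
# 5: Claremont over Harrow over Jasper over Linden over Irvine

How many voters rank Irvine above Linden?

4

Ballots ranking Irvine above Linden: 4.
Ballots ranking Linden above Irvine: 1.
So 4 of 5 voters prefer Irvine to Linden.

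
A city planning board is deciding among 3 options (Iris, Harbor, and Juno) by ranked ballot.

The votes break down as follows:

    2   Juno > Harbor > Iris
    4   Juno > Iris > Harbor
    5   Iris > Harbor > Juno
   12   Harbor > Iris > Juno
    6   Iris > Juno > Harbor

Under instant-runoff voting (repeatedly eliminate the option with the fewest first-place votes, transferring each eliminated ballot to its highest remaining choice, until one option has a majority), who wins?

Iris

Round 1: Harbor 12, Iris 11, Juno 6. Juno has the fewest and is eliminated.
Round 2: Iris 15, Harbor 14. Iris has a majority.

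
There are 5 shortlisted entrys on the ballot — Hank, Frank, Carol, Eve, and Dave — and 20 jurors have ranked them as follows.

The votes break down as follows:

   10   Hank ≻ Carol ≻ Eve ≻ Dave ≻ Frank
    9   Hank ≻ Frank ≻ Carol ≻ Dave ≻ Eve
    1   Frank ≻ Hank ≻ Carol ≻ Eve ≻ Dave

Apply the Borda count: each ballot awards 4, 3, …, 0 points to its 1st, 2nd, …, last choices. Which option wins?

Borda scores:
  Hank: 10·4 + 9·4 + 3 = 79
  Frank: 10·0 + 9·3 + 4 = 31
  Carol: 10·3 + 9·2 + 2 = 50
  Eve: 10·2 + 9·0 + 1 = 21
  Dave: 10·1 + 9·1 + 0 = 19
Hank has the highest total.

Hank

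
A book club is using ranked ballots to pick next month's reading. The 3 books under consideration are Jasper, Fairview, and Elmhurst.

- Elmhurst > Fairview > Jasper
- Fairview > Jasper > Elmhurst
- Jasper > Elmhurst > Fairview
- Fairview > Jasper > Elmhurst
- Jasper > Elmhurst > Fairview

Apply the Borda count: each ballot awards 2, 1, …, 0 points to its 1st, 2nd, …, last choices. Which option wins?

Jasper

Borda scores:
  Jasper: 0 + 1 + 2 + 1 + 2 = 6
  Fairview: 1 + 2 + 0 + 2 + 0 = 5
  Elmhurst: 2 + 0 + 1 + 0 + 1 = 4
Jasper has the highest total.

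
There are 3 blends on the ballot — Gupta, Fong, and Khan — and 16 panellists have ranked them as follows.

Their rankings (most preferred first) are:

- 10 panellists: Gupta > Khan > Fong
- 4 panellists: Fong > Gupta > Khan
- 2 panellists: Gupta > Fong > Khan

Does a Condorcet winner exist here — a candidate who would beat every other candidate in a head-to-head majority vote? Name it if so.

Head-to-head results (16 voters total):
Gupta vs Fong: Gupta wins 12–4.
Gupta vs Khan: Gupta wins 16–0.
Fong vs Khan: Khan wins 10–6.
Gupta beats each rival — Fong (12–4), Khan (16–0) — so Gupta is the Condorcet winner.

Gupta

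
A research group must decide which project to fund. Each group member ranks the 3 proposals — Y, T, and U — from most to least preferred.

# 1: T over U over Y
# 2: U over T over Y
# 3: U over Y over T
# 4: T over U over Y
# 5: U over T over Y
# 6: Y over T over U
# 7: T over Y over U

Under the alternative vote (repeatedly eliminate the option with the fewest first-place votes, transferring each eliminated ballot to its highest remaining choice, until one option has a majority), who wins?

T

Round 1: T 3, U 3, Y 1. Y has the fewest and is eliminated.
Round 2: T 4, U 3. T has a majority.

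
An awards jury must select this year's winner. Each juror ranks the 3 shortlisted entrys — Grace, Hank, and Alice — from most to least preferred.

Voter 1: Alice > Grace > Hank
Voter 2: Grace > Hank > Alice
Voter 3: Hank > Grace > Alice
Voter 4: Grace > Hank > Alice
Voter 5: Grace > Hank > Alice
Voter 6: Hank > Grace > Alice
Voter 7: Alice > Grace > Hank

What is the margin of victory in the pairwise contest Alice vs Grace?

Ballots ranking Alice above Grace: 2.
Ballots ranking Grace above Alice: 5.
Grace wins 5–2, a margin of 3.

3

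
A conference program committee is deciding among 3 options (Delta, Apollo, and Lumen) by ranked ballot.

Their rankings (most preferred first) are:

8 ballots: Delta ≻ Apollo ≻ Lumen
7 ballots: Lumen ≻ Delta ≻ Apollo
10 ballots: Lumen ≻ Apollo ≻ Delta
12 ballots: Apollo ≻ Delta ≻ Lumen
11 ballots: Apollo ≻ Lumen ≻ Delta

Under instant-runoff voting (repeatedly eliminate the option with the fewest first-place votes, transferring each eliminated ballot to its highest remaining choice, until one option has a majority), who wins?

Round 1: Apollo 23, Lumen 17, Delta 8. Delta has the fewest and is eliminated.
Round 2: Apollo 31, Lumen 17. Apollo has a majority.

Apollo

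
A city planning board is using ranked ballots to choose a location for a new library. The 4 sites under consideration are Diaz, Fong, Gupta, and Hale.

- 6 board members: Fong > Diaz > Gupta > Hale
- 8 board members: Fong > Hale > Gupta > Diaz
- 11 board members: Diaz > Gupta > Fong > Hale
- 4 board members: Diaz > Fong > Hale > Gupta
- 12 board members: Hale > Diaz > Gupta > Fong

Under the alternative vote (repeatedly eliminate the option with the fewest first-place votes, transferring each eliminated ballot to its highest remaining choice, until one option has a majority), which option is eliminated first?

Round 1: Diaz 15, Fong 14, Hale 12, Gupta 0. Gupta has the fewest and is eliminated.
Round 2: Diaz 15, Fong 14, Hale 12. Hale has the fewest and is eliminated.
Round 3: Diaz 27, Fong 14. Diaz has a majority.

Gupta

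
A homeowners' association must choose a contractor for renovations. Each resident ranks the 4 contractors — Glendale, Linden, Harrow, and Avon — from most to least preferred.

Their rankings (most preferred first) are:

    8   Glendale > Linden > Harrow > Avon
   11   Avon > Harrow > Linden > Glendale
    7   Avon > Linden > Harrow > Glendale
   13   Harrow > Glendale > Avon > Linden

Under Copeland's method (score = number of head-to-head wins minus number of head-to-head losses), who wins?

Harrow

Pairwise results:
  Glendale vs Linden: Glendale wins 21–18.
  Glendale vs Harrow: Harrow wins 31–8.
  Glendale vs Avon: Glendale wins 21–18.
  Linden vs Harrow: Harrow wins 24–15.
  Linden vs Avon: Avon wins 31–8.
  Harrow vs Avon: Harrow wins 21–18.
Copeland scores (wins − losses):
  Glendale: 2 − 1 = 1
  Linden: 0 − 3 = -3
  Harrow: 3 − 0 = 3
  Avon: 1 − 2 = -1
Harrow has the best Copeland score.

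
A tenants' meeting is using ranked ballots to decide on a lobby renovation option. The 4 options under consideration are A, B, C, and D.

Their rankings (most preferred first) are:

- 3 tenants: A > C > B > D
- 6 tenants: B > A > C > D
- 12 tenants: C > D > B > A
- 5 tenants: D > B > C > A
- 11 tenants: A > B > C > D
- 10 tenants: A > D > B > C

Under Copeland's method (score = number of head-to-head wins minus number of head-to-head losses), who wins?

Pairwise results:
  A vs B: A wins 24–23.
  A vs C: A wins 30–17.
  A vs D: A wins 30–17.
  B vs C: B wins 32–15.
  B vs D: D wins 27–20.
  C vs D: C wins 32–15.
Copeland scores (wins − losses):
  A: 3 − 0 = 3
  B: 1 − 2 = -1
  C: 1 − 2 = -1
  D: 1 − 2 = -1
A has the best Copeland score.

A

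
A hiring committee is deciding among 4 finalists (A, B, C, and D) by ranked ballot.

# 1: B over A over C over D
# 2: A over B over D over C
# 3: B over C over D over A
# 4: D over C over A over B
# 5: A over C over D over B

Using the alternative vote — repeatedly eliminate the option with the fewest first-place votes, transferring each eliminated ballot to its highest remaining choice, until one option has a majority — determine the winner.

A

Round 1: A 2, B 2, D 1, C 0. C has the fewest and is eliminated.
Round 2: A 2, B 2, D 1. D has the fewest and is eliminated.
Round 3: A 3, B 2. A has a majority.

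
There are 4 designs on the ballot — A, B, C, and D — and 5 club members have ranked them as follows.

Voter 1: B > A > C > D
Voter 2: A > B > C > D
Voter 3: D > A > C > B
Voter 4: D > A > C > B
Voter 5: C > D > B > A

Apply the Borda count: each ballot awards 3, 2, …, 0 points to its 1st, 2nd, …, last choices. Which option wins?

A

Borda scores:
  A: 2 + 3 + 2 + 2 + 0 = 9
  B: 3 + 2 + 0 + 0 + 1 = 6
  C: 1 + 1 + 1 + 1 + 3 = 7
  D: 0 + 0 + 3 + 3 + 2 = 8
A has the highest total.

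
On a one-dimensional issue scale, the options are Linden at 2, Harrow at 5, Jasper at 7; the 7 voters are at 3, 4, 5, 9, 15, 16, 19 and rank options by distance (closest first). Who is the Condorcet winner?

Jasper

With single-peaked preferences on a line, the Condorcet winner is the candidate closest to the median voter.
The median voter (position 9) is closest to Jasper at 7.
Check: Jasper vs Harrow — voters closer to Jasper: 4 of 7.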